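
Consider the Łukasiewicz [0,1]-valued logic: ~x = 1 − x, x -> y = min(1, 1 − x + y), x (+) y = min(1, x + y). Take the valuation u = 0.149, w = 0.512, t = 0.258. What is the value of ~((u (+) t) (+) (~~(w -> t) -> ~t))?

u (+) t = min(1, 0.149 + 0.258) = min(1, 0.407) = 0.407
w -> t = min(1, 1 − 0.512 + 0.258) = min(1, 0.746) = 0.746
~(w -> t) = 1 − 0.746 = 0.254
~~(w -> t) = 1 − 0.254 = 0.746
~t = 1 − 0.258 = 0.742
~~(w -> t) -> ~t = min(1, 1 − 0.746 + 0.742) = min(1, 0.996) = 0.996
(u (+) t) (+) (~~(w -> t) -> ~t) = min(1, 0.407 + 0.996) = min(1, 1.403) = 1.000
~((u (+) t) (+) (~~(w -> t) -> ~t)) = 1 − 1.000 = 0.000

0.000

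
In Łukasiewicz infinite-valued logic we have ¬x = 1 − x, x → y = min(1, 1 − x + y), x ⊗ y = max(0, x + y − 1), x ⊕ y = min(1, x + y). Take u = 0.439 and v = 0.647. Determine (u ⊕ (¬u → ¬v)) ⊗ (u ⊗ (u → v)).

¬u = 1 − 0.439 = 0.561
¬v = 1 − 0.647 = 0.353
¬u → ¬v = min(1, 1 − 0.561 + 0.353) = min(1, 0.792) = 0.792
u ⊕ (¬u → ¬v) = min(1, 0.439 + 0.792) = min(1, 1.231) = 1.000
u → v = min(1, 1 − 0.439 + 0.647) = min(1, 1.208) = 1.000
u ⊗ (u → v) = max(0, 0.439 + 1.000 − 1) = max(0, 0.439) = 0.439
(u ⊕ (¬u → ¬v)) ⊗ (u ⊗ (u → v)) = max(0, 1.000 + 0.439 − 1) = max(0, 0.439) = 0.439

0.439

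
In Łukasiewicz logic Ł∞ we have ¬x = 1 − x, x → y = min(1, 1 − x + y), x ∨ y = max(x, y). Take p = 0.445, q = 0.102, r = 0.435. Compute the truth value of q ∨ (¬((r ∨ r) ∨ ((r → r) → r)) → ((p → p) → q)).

0.537

r ∨ r = max(0.435, 0.435) = 0.435
r → r = min(1, 1 − 0.435 + 0.435) = min(1, 1.000) = 1.000
(r → r) → r = min(1, 1 − 1.000 + 0.435) = min(1, 0.435) = 0.435
(r ∨ r) ∨ ((r → r) → r) = max(0.435, 0.435) = 0.435
¬((r ∨ r) ∨ ((r → r) → r)) = 1 − 0.435 = 0.565
p → p = min(1, 1 − 0.445 + 0.445) = min(1, 1.000) = 1.000
(p → p) → q = min(1, 1 − 1.000 + 0.102) = min(1, 0.102) = 0.102
¬((r ∨ r) ∨ ((r → r) → r)) → ((p → p) → q) = min(1, 1 − 0.565 + 0.102) = min(1, 0.537) = 0.537
q ∨ (¬((r ∨ r) ∨ ((r → r) → r)) → ((p → p) → q)) = max(0.102, 0.537) = 0.537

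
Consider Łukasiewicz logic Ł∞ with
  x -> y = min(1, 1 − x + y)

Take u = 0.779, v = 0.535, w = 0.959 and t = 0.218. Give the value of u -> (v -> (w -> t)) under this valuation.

w -> t = min(1, 1 − 0.959 + 0.218) = min(1, 0.259) = 0.259
v -> (w -> t) = min(1, 1 − 0.535 + 0.259) = min(1, 0.724) = 0.724
u -> (v -> (w -> t)) = min(1, 1 − 0.779 + 0.724) = min(1, 0.945) = 0.945

0.945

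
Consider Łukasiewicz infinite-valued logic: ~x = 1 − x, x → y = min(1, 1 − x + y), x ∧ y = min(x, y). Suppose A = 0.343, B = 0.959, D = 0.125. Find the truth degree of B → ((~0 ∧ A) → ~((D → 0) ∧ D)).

~0 = 1 − 0.000 = 1.000
~0 ∧ A = min(1.000, 0.343) = 0.343
D → 0 = min(1, 1 − 0.125 + 0.000) = min(1, 0.875) = 0.875
(D → 0) ∧ D = min(0.875, 0.125) = 0.125
~((D → 0) ∧ D) = 1 − 0.125 = 0.875
(~0 ∧ A) → ~((D → 0) ∧ D) = min(1, 1 − 0.343 + 0.875) = min(1, 1.532) = 1.000
B → ((~0 ∧ A) → ~((D → 0) ∧ D)) = min(1, 1 − 0.959 + 1.000) = min(1, 1.041) = 1.000

1.000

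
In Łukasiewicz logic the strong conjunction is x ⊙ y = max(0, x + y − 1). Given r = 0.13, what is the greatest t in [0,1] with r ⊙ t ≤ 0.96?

1.00

The residuum of the Łukasiewicz t-norm gives the supremum: min(1, 1 − 0.13 + 0.96).
1 − 0.13 + 0.96 = 1.83, so t = min(1, 1.83) = 1.00.
Check: 0.13 ⊙ 1.00 = max(0, 0.13) = 0.13 ≤ 0.96.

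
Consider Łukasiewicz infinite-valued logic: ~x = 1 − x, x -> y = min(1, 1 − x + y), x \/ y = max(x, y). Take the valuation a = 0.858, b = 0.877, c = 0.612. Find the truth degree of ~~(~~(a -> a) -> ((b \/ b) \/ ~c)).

a -> a = min(1, 1 − 0.858 + 0.858) = min(1, 1.000) = 1.000
~(a -> a) = 1 − 1.000 = 0.000
~~(a -> a) = 1 − 0.000 = 1.000
b \/ b = max(0.877, 0.877) = 0.877
~c = 1 − 0.612 = 0.388
(b \/ b) \/ ~c = max(0.877, 0.388) = 0.877
~~(a -> a) -> ((b \/ b) \/ ~c) = min(1, 1 − 1.000 + 0.877) = min(1, 0.877) = 0.877
~(~~(a -> a) -> ((b \/ b) \/ ~c)) = 1 − 0.877 = 0.123
~~(~~(a -> a) -> ((b \/ b) \/ ~c)) = 1 − 0.123 = 0.877

0.877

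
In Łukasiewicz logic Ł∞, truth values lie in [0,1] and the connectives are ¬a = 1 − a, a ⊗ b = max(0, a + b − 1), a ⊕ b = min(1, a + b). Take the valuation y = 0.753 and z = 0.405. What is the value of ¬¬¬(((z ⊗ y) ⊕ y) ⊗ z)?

0.684

z ⊗ y = max(0, 0.405 + 0.753 − 1) = max(0, 0.158) = 0.158
(z ⊗ y) ⊕ y = min(1, 0.158 + 0.753) = min(1, 0.911) = 0.911
((z ⊗ y) ⊕ y) ⊗ z = max(0, 0.911 + 0.405 − 1) = max(0, 0.316) = 0.316
¬(((z ⊗ y) ⊕ y) ⊗ z) = 1 − 0.316 = 0.684
¬¬(((z ⊗ y) ⊕ y) ⊗ z) = 1 − 0.684 = 0.316
¬¬¬(((z ⊗ y) ⊕ y) ⊗ z) = 1 − 0.316 = 0.684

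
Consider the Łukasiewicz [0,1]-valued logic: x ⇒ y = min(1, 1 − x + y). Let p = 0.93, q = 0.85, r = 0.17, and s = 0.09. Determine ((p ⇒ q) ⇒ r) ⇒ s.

p ⇒ q = min(1, 1 − 0.93 + 0.85) = min(1, 0.92) = 0.92
(p ⇒ q) ⇒ r = min(1, 1 − 0.92 + 0.17) = min(1, 0.25) = 0.25
((p ⇒ q) ⇒ r) ⇒ s = min(1, 1 − 0.25 + 0.09) = min(1, 0.84) = 0.84

0.84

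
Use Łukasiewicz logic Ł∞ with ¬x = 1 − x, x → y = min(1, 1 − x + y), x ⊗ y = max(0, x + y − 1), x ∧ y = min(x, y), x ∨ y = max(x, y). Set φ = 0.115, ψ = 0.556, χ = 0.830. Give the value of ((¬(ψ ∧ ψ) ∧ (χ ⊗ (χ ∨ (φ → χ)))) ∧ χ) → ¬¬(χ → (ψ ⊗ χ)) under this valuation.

1.000

ψ ∧ ψ = min(0.556, 0.556) = 0.556
¬(ψ ∧ ψ) = 1 − 0.556 = 0.444
φ → χ = min(1, 1 − 0.115 + 0.830) = min(1, 1.715) = 1.000
χ ∨ (φ → χ) = max(0.830, 1.000) = 1.000
χ ⊗ (χ ∨ (φ → χ)) = max(0, 0.830 + 1.000 − 1) = max(0, 0.830) = 0.830
¬(ψ ∧ ψ) ∧ (χ ⊗ (χ ∨ (φ → χ))) = min(0.444, 0.830) = 0.444
(¬(ψ ∧ ψ) ∧ (χ ⊗ (χ ∨ (φ → χ)))) ∧ χ = min(0.444, 0.830) = 0.444
ψ ⊗ χ = max(0, 0.556 + 0.830 − 1) = max(0, 0.386) = 0.386
χ → (ψ ⊗ χ) = min(1, 1 − 0.830 + 0.386) = min(1, 0.556) = 0.556
¬(χ → (ψ ⊗ χ)) = 1 − 0.556 = 0.444
¬¬(χ → (ψ ⊗ χ)) = 1 − 0.444 = 0.556
((¬(ψ ∧ ψ) ∧ (χ ⊗ (χ ∨ (φ → χ)))) ∧ χ) → ¬¬(χ → (ψ ⊗ χ)) = min(1, 1 − 0.444 + 0.556) = min(1, 1.112) = 1.000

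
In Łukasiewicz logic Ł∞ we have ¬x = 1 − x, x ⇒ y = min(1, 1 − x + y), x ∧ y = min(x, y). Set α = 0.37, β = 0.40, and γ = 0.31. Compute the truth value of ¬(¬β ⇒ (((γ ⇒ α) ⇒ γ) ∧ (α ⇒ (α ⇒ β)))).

¬β = 1 − 0.40 = 0.60
γ ⇒ α = min(1, 1 − 0.31 + 0.37) = min(1, 1.06) = 1.00
(γ ⇒ α) ⇒ γ = min(1, 1 − 1.00 + 0.31) = min(1, 0.31) = 0.31
α ⇒ β = min(1, 1 − 0.37 + 0.40) = min(1, 1.03) = 1.00
α ⇒ (α ⇒ β) = min(1, 1 − 0.37 + 1.00) = min(1, 1.63) = 1.00
((γ ⇒ α) ⇒ γ) ∧ (α ⇒ (α ⇒ β)) = min(0.31, 1.00) = 0.31
¬β ⇒ (((γ ⇒ α) ⇒ γ) ∧ (α ⇒ (α ⇒ β))) = min(1, 1 − 0.60 + 0.31) = min(1, 0.71) = 0.71
¬(¬β ⇒ (((γ ⇒ α) ⇒ γ) ∧ (α ⇒ (α ⇒ β)))) = 1 − 0.71 = 0.29

0.29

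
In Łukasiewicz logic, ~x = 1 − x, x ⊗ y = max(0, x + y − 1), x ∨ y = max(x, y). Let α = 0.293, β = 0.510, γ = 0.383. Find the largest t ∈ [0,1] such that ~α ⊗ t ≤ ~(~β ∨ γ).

~α = 1 − 0.293 = 0.707
So the left factor is ~α = 0.707.
~β = 1 − 0.510 = 0.490
~β ∨ γ = max(0.490, 0.383) = 0.490
~(~β ∨ γ) = 1 − 0.490 = 0.510
So the right-hand bound is ~(~β ∨ γ) = 0.510.
The residuum of the Łukasiewicz t-norm gives the supremum: min(1, 1 − 0.707 + 0.510).
1 − 0.707 + 0.510 = 0.803, so t = min(1, 0.803) = 0.803.
Check: 0.707 ⊗ 0.803 = max(0, 0.510) = 0.510 ≤ 0.510.

0.803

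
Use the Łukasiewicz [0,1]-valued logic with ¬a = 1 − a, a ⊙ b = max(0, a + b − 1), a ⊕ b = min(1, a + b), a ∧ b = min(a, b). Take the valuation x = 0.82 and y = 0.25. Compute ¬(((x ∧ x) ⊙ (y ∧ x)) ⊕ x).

x ∧ x = min(0.82, 0.82) = 0.82
y ∧ x = min(0.25, 0.82) = 0.25
(x ∧ x) ⊙ (y ∧ x) = max(0, 0.82 + 0.25 − 1) = max(0, 0.07) = 0.07
((x ∧ x) ⊙ (y ∧ x)) ⊕ x = min(1, 0.07 + 0.82) = min(1, 0.89) = 0.89
¬(((x ∧ x) ⊙ (y ∧ x)) ⊕ x) = 1 − 0.89 = 0.11

0.11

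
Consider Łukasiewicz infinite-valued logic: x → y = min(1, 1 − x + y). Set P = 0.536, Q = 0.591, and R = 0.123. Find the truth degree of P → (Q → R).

Q → R = min(1, 1 − 0.591 + 0.123) = min(1, 0.532) = 0.532
P → (Q → R) = min(1, 1 − 0.536 + 0.532) = min(1, 0.996) = 0.996

0.996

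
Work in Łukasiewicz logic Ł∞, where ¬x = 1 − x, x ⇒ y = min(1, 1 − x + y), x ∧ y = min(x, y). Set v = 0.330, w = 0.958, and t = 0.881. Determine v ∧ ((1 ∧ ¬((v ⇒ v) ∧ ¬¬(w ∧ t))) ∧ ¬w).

v ⇒ v = min(1, 1 − 0.330 + 0.330) = min(1, 1.000) = 1.000
w ∧ t = min(0.958, 0.881) = 0.881
¬(w ∧ t) = 1 − 0.881 = 0.119
¬¬(w ∧ t) = 1 − 0.119 = 0.881
(v ⇒ v) ∧ ¬¬(w ∧ t) = min(1.000, 0.881) = 0.881
¬((v ⇒ v) ∧ ¬¬(w ∧ t)) = 1 − 0.881 = 0.119
1 ∧ ¬((v ⇒ v) ∧ ¬¬(w ∧ t)) = min(1.000, 0.119) = 0.119
¬w = 1 − 0.958 = 0.042
(1 ∧ ¬((v ⇒ v) ∧ ¬¬(w ∧ t))) ∧ ¬w = min(0.119, 0.042) = 0.042
v ∧ ((1 ∧ ¬((v ⇒ v) ∧ ¬¬(w ∧ t))) ∧ ¬w) = min(0.330, 0.042) = 0.042

0.042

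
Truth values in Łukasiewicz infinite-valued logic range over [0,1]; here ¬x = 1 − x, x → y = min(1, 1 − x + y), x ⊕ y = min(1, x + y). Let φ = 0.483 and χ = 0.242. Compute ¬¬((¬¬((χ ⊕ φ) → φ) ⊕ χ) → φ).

χ ⊕ φ = min(1, 0.242 + 0.483) = min(1, 0.725) = 0.725
(χ ⊕ φ) → φ = min(1, 1 − 0.725 + 0.483) = min(1, 0.758) = 0.758
¬((χ ⊕ φ) → φ) = 1 − 0.758 = 0.242
¬¬((χ ⊕ φ) → φ) = 1 − 0.242 = 0.758
¬¬((χ ⊕ φ) → φ) ⊕ χ = min(1, 0.758 + 0.242) = min(1, 1.000) = 1.000
(¬¬((χ ⊕ φ) → φ) ⊕ χ) → φ = min(1, 1 − 1.000 + 0.483) = min(1, 0.483) = 0.483
¬((¬¬((χ ⊕ φ) → φ) ⊕ χ) → φ) = 1 − 0.483 = 0.517
¬¬((¬¬((χ ⊕ φ) → φ) ⊕ χ) → φ) = 1 − 0.517 = 0.483

0.483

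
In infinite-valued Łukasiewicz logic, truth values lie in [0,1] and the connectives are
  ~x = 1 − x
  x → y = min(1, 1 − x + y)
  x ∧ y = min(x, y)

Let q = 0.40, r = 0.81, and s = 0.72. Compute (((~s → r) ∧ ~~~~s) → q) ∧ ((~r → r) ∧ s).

~s = 1 − 0.72 = 0.28
~s → r = min(1, 1 − 0.28 + 0.81) = min(1, 1.53) = 1.00
~~s = 1 − 0.28 = 0.72
~~~s = 1 − 0.72 = 0.28
~~~~s = 1 − 0.28 = 0.72
(~s → r) ∧ ~~~~s = min(1.00, 0.72) = 0.72
((~s → r) ∧ ~~~~s) → q = min(1, 1 − 0.72 + 0.40) = min(1, 0.68) = 0.68
~r = 1 − 0.81 = 0.19
~r → r = min(1, 1 − 0.19 + 0.81) = min(1, 1.62) = 1.00
(~r → r) ∧ s = min(1.00, 0.72) = 0.72
(((~s → r) ∧ ~~~~s) → q) ∧ ((~r → r) ∧ s) = min(0.68, 0.72) = 0.68

0.68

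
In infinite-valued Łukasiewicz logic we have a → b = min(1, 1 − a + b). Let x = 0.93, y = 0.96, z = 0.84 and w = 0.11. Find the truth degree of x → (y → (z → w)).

0.38

z → w = min(1, 1 − 0.84 + 0.11) = min(1, 0.27) = 0.27
y → (z → w) = min(1, 1 − 0.96 + 0.27) = min(1, 0.31) = 0.31
x → (y → (z → w)) = min(1, 1 − 0.93 + 0.31) = min(1, 0.38) = 0.38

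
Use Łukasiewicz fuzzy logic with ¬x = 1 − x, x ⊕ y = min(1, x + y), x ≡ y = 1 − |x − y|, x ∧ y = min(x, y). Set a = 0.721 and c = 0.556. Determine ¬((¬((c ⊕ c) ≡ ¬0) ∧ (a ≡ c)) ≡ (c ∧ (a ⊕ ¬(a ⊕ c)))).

c ⊕ c = min(1, 0.556 + 0.556) = min(1, 1.112) = 1.000
¬0 = 1 − 0.000 = 1.000
(c ⊕ c) ≡ ¬0 = 1 − |1.000 − 1.000| = 1 − 0.000 = 1.000
¬((c ⊕ c) ≡ ¬0) = 1 − 1.000 = 0.000
a ≡ c = 1 − |0.721 − 0.556| = 1 − 0.165 = 0.835
¬((c ⊕ c) ≡ ¬0) ∧ (a ≡ c) = min(0.000, 0.835) = 0.000
a ⊕ c = min(1, 0.721 + 0.556) = min(1, 1.277) = 1.000
¬(a ⊕ c) = 1 − 1.000 = 0.000
a ⊕ ¬(a ⊕ c) = min(1, 0.721 + 0.000) = min(1, 0.721) = 0.721
c ∧ (a ⊕ ¬(a ⊕ c)) = min(0.556, 0.721) = 0.556
(¬((c ⊕ c) ≡ ¬0) ∧ (a ≡ c)) ≡ (c ∧ (a ⊕ ¬(a ⊕ c))) = 1 − |0.000 − 0.556| = 1 − 0.556 = 0.444
¬((¬((c ⊕ c) ≡ ¬0) ∧ (a ≡ c)) ≡ (c ∧ (a ⊕ ¬(a ⊕ c)))) = 1 − 0.444 = 0.556

0.556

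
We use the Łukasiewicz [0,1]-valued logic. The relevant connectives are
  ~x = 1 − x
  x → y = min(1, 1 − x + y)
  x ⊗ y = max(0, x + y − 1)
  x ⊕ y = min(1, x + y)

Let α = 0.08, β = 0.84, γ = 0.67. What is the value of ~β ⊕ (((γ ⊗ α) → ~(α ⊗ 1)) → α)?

0.24

~β = 1 − 0.84 = 0.16
γ ⊗ α = max(0, 0.67 + 0.08 − 1) = max(0, -0.25) = 0.00
α ⊗ 1 = max(0, 0.08 + 1.00 − 1) = max(0, 0.08) = 0.08
~(α ⊗ 1) = 1 − 0.08 = 0.92
(γ ⊗ α) → ~(α ⊗ 1) = min(1, 1 − 0.00 + 0.92) = min(1, 1.92) = 1.00
((γ ⊗ α) → ~(α ⊗ 1)) → α = min(1, 1 − 1.00 + 0.08) = min(1, 0.08) = 0.08
~β ⊕ (((γ ⊗ α) → ~(α ⊗ 1)) → α) = min(1, 0.16 + 0.08) = min(1, 0.24) = 0.24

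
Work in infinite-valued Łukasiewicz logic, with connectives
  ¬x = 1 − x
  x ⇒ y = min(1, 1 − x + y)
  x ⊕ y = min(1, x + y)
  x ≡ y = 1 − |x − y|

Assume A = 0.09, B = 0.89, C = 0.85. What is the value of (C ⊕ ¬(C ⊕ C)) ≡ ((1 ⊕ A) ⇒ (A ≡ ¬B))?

0.87

C ⊕ C = min(1, 0.85 + 0.85) = min(1, 1.70) = 1.00
¬(C ⊕ C) = 1 − 1.00 = 0.00
C ⊕ ¬(C ⊕ C) = min(1, 0.85 + 0.00) = min(1, 0.85) = 0.85
1 ⊕ A = min(1, 1.00 + 0.09) = min(1, 1.09) = 1.00
¬B = 1 − 0.89 = 0.11
A ≡ ¬B = 1 − |0.09 − 0.11| = 1 − 0.02 = 0.98
(1 ⊕ A) ⇒ (A ≡ ¬B) = min(1, 1 − 1.00 + 0.98) = min(1, 0.98) = 0.98
(C ⊕ ¬(C ⊕ C)) ≡ ((1 ⊕ A) ⇒ (A ≡ ¬B)) = 1 − |0.85 − 0.98| = 1 − 0.13 = 0.87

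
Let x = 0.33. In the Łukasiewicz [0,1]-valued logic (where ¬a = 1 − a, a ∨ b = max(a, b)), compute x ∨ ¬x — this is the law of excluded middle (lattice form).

0.67

¬x = 1 − 0.33 = 0.67
x ∨ ¬x = max(0.33, 0.67) = 0.67
(The value 0.67 < 1 shows this instance is not satisfied; not a Ł∞-tautology — its value is max(a, 1−a).)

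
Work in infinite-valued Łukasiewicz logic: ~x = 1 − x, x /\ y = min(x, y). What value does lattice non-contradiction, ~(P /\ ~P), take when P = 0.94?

~P = 1 − 0.94 = 0.06
P /\ ~P = min(0.94, 0.06) = 0.06
~(P /\ ~P) = 1 − 0.06 = 0.94
(The value 0.94 < 1 shows this instance is not satisfied; not a Ł∞-tautology — its value is 1 − min(a, 1−a).)

0.94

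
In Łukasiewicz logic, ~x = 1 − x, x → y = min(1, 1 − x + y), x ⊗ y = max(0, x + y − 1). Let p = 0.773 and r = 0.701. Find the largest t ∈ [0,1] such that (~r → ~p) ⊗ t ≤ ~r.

0.371

~r = 1 − 0.701 = 0.299
~p = 1 − 0.773 = 0.227
~r → ~p = min(1, 1 − 0.299 + 0.227) = min(1, 0.928) = 0.928
So the left factor is ~r → ~p = 0.928.
So the right-hand bound is ~r = 0.299.
The residuum of the Łukasiewicz t-norm gives the supremum: min(1, 1 − 0.928 + 0.299).
1 − 0.928 + 0.299 = 0.371, so t = min(1, 0.371) = 0.371.
Check: 0.928 ⊗ 0.371 = max(0, 0.299) = 0.299 ≤ 0.299.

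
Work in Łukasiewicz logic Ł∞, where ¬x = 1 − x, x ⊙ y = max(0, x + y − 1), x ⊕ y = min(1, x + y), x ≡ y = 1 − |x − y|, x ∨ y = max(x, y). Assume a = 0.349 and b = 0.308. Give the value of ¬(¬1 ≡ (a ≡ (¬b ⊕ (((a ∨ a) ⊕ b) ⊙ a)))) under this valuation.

¬1 = 1 − 1.000 = 0.000
¬b = 1 − 0.308 = 0.692
a ∨ a = max(0.349, 0.349) = 0.349
(a ∨ a) ⊕ b = min(1, 0.349 + 0.308) = min(1, 0.657) = 0.657
((a ∨ a) ⊕ b) ⊙ a = max(0, 0.657 + 0.349 − 1) = max(0, 0.006) = 0.006
¬b ⊕ (((a ∨ a) ⊕ b) ⊙ a) = min(1, 0.692 + 0.006) = min(1, 0.698) = 0.698
a ≡ (¬b ⊕ (((a ∨ a) ⊕ b) ⊙ a)) = 1 − |0.349 − 0.698| = 1 − 0.349 = 0.651
¬1 ≡ (a ≡ (¬b ⊕ (((a ∨ a) ⊕ b) ⊙ a))) = 1 − |0.000 − 0.651| = 1 − 0.651 = 0.349
¬(¬1 ≡ (a ≡ (¬b ⊕ (((a ∨ a) ⊕ b) ⊙ a)))) = 1 − 0.349 = 0.651

0.651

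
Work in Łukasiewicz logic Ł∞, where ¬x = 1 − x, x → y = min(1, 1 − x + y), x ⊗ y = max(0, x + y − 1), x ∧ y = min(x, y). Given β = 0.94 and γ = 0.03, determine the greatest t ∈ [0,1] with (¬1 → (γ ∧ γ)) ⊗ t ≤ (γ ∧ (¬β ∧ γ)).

¬1 = 1 − 1.00 = 0.00
γ ∧ γ = min(0.03, 0.03) = 0.03
¬1 → (γ ∧ γ) = min(1, 1 − 0.00 + 0.03) = min(1, 1.03) = 1.00
So the left factor is ¬1 → (γ ∧ γ) = 1.00.
¬β = 1 − 0.94 = 0.06
¬β ∧ γ = min(0.06, 0.03) = 0.03
γ ∧ (¬β ∧ γ) = min(0.03, 0.03) = 0.03
So the right-hand bound is γ ∧ (¬β ∧ γ) = 0.03.
The residuum of the Łukasiewicz t-norm gives the supremum: min(1, 1 − 1.00 + 0.03).
1 − 1.00 + 0.03 = 0.03, so t = min(1, 0.03) = 0.03.
Check: 1.00 ⊗ 0.03 = max(0, 0.03) = 0.03 ≤ 0.03.

0.03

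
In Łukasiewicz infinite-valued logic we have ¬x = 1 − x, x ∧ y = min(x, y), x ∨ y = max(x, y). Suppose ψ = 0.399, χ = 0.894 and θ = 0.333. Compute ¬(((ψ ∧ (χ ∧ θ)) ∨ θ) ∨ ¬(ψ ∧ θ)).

χ ∧ θ = min(0.894, 0.333) = 0.333
ψ ∧ (χ ∧ θ) = min(0.399, 0.333) = 0.333
(ψ ∧ (χ ∧ θ)) ∨ θ = max(0.333, 0.333) = 0.333
ψ ∧ θ = min(0.399, 0.333) = 0.333
¬(ψ ∧ θ) = 1 − 0.333 = 0.667
((ψ ∧ (χ ∧ θ)) ∨ θ) ∨ ¬(ψ ∧ θ) = max(0.333, 0.667) = 0.667
¬(((ψ ∧ (χ ∧ θ)) ∨ θ) ∨ ¬(ψ ∧ θ)) = 1 − 0.667 = 0.333

0.333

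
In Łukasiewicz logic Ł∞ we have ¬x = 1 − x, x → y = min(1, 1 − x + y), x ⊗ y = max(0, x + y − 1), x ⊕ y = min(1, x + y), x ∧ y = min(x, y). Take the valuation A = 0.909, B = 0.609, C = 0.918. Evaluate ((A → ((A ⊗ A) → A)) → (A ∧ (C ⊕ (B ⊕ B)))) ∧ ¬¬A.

A ⊗ A = max(0, 0.909 + 0.909 − 1) = max(0, 0.818) = 0.818
(A ⊗ A) → A = min(1, 1 − 0.818 + 0.909) = min(1, 1.091) = 1.000
A → ((A ⊗ A) → A) = min(1, 1 − 0.909 + 1.000) = min(1, 1.091) = 1.000
B ⊕ B = min(1, 0.609 + 0.609) = min(1, 1.218) = 1.000
C ⊕ (B ⊕ B) = min(1, 0.918 + 1.000) = min(1, 1.918) = 1.000
A ∧ (C ⊕ (B ⊕ B)) = min(0.909, 1.000) = 0.909
(A → ((A ⊗ A) → A)) → (A ∧ (C ⊕ (B ⊕ B))) = min(1, 1 − 1.000 + 0.909) = min(1, 0.909) = 0.909
¬A = 1 − 0.909 = 0.091
¬¬A = 1 − 0.091 = 0.909
((A → ((A ⊗ A) → A)) → (A ∧ (C ⊕ (B ⊕ B)))) ∧ ¬¬A = min(0.909, 0.909) = 0.909

0.909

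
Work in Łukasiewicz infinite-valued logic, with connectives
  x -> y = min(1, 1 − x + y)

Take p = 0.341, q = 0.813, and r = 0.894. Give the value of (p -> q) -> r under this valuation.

0.894

p -> q = min(1, 1 − 0.341 + 0.813) = min(1, 1.472) = 1.000
(p -> q) -> r = min(1, 1 − 1.000 + 0.894) = min(1, 0.894) = 0.894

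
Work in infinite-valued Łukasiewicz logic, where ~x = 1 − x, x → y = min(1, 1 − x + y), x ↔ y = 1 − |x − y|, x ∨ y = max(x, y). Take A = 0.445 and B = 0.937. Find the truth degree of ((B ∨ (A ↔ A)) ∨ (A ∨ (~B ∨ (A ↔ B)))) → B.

0.937

A ↔ A = 1 − |0.445 − 0.445| = 1 − 0.000 = 1.000
B ∨ (A ↔ A) = max(0.937, 1.000) = 1.000
~B = 1 − 0.937 = 0.063
A ↔ B = 1 − |0.445 − 0.937| = 1 − 0.492 = 0.508
~B ∨ (A ↔ B) = max(0.063, 0.508) = 0.508
A ∨ (~B ∨ (A ↔ B)) = max(0.445, 0.508) = 0.508
(B ∨ (A ↔ A)) ∨ (A ∨ (~B ∨ (A ↔ B))) = max(1.000, 0.508) = 1.000
((B ∨ (A ↔ A)) ∨ (A ∨ (~B ∨ (A ↔ B)))) → B = min(1, 1 − 1.000 + 0.937) = min(1, 0.937) = 0.937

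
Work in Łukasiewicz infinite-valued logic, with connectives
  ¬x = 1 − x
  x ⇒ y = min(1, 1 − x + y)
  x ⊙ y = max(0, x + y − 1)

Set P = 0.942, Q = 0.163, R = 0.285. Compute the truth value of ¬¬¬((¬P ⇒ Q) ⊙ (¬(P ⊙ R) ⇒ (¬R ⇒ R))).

0.203

¬P = 1 − 0.942 = 0.058
¬P ⇒ Q = min(1, 1 − 0.058 + 0.163) = min(1, 1.105) = 1.000
P ⊙ R = max(0, 0.942 + 0.285 − 1) = max(0, 0.227) = 0.227
¬(P ⊙ R) = 1 − 0.227 = 0.773
¬R = 1 − 0.285 = 0.715
¬R ⇒ R = min(1, 1 − 0.715 + 0.285) = min(1, 0.570) = 0.570
¬(P ⊙ R) ⇒ (¬R ⇒ R) = min(1, 1 − 0.773 + 0.570) = min(1, 0.797) = 0.797
(¬P ⇒ Q) ⊙ (¬(P ⊙ R) ⇒ (¬R ⇒ R)) = max(0, 1.000 + 0.797 − 1) = max(0, 0.797) = 0.797
¬((¬P ⇒ Q) ⊙ (¬(P ⊙ R) ⇒ (¬R ⇒ R))) = 1 − 0.797 = 0.203
¬¬((¬P ⇒ Q) ⊙ (¬(P ⊙ R) ⇒ (¬R ⇒ R))) = 1 − 0.203 = 0.797
¬¬¬((¬P ⇒ Q) ⊙ (¬(P ⊙ R) ⇒ (¬R ⇒ R))) = 1 − 0.797 = 0.203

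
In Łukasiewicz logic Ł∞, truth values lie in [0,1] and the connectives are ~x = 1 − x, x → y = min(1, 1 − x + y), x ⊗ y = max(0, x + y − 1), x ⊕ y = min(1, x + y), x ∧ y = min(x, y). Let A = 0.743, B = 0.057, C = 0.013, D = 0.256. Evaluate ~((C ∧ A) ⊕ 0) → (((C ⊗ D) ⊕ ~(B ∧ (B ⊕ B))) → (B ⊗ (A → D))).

0.070

C ∧ A = min(0.013, 0.743) = 0.013
(C ∧ A) ⊕ 0 = min(1, 0.013 + 0.000) = min(1, 0.013) = 0.013
~((C ∧ A) ⊕ 0) = 1 − 0.013 = 0.987
C ⊗ D = max(0, 0.013 + 0.256 − 1) = max(0, -0.731) = 0.000
B ⊕ B = min(1, 0.057 + 0.057) = min(1, 0.114) = 0.114
B ∧ (B ⊕ B) = min(0.057, 0.114) = 0.057
~(B ∧ (B ⊕ B)) = 1 − 0.057 = 0.943
(C ⊗ D) ⊕ ~(B ∧ (B ⊕ B)) = min(1, 0.000 + 0.943) = min(1, 0.943) = 0.943
A → D = min(1, 1 − 0.743 + 0.256) = min(1, 0.513) = 0.513
B ⊗ (A → D) = max(0, 0.057 + 0.513 − 1) = max(0, -0.430) = 0.000
((C ⊗ D) ⊕ ~(B ∧ (B ⊕ B))) → (B ⊗ (A → D)) = min(1, 1 − 0.943 + 0.000) = min(1, 0.057) = 0.057
~((C ∧ A) ⊕ 0) → (((C ⊗ D) ⊕ ~(B ∧ (B ⊕ B))) → (B ⊗ (A → D))) = min(1, 1 − 0.987 + 0.057) = min(1, 0.070) = 0.070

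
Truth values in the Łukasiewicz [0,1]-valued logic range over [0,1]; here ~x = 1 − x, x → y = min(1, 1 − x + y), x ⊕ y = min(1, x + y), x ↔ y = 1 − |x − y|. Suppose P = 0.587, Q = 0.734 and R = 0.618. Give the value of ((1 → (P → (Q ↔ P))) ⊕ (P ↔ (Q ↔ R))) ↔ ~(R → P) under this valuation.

0.031

Q ↔ P = 1 − |0.734 − 0.587| = 1 − 0.147 = 0.853
P → (Q ↔ P) = min(1, 1 − 0.587 + 0.853) = min(1, 1.266) = 1.000
1 → (P → (Q ↔ P)) = min(1, 1 − 1.000 + 1.000) = min(1, 1.000) = 1.000
Q ↔ R = 1 − |0.734 − 0.618| = 1 − 0.116 = 0.884
P ↔ (Q ↔ R) = 1 − |0.587 − 0.884| = 1 − 0.297 = 0.703
(1 → (P → (Q ↔ P))) ⊕ (P ↔ (Q ↔ R)) = min(1, 1.000 + 0.703) = min(1, 1.703) = 1.000
R → P = min(1, 1 − 0.618 + 0.587) = min(1, 0.969) = 0.969
~(R → P) = 1 − 0.969 = 0.031
((1 → (P → (Q ↔ P))) ⊕ (P ↔ (Q ↔ R))) ↔ ~(R → P) = 1 − |1.000 − 0.031| = 1 − 0.969 = 0.031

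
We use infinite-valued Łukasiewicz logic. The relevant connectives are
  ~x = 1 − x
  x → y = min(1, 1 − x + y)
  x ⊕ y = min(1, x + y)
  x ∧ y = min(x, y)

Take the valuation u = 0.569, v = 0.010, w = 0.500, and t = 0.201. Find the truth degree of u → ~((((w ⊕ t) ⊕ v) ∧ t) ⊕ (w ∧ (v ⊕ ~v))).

w ⊕ t = min(1, 0.500 + 0.201) = min(1, 0.701) = 0.701
(w ⊕ t) ⊕ v = min(1, 0.701 + 0.010) = min(1, 0.711) = 0.711
((w ⊕ t) ⊕ v) ∧ t = min(0.711, 0.201) = 0.201
~v = 1 − 0.010 = 0.990
v ⊕ ~v = min(1, 0.010 + 0.990) = min(1, 1.000) = 1.000
w ∧ (v ⊕ ~v) = min(0.500, 1.000) = 0.500
(((w ⊕ t) ⊕ v) ∧ t) ⊕ (w ∧ (v ⊕ ~v)) = min(1, 0.201 + 0.500) = min(1, 0.701) = 0.701
~((((w ⊕ t) ⊕ v) ∧ t) ⊕ (w ∧ (v ⊕ ~v))) = 1 − 0.701 = 0.299
u → ~((((w ⊕ t) ⊕ v) ∧ t) ⊕ (w ∧ (v ⊕ ~v))) = min(1, 1 − 0.569 + 0.299) = min(1, 0.730) = 0.730

0.730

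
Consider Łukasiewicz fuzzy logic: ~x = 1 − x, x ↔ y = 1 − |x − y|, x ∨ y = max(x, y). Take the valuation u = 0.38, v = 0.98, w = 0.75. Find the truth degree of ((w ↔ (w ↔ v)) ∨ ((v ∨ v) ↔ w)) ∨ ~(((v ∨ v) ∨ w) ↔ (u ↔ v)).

w ↔ v = 1 − |0.75 − 0.98| = 1 − 0.23 = 0.77
w ↔ (w ↔ v) = 1 − |0.75 − 0.77| = 1 − 0.02 = 0.98
v ∨ v = max(0.98, 0.98) = 0.98
(v ∨ v) ↔ w = 1 − |0.98 − 0.75| = 1 − 0.23 = 0.77
(w ↔ (w ↔ v)) ∨ ((v ∨ v) ↔ w) = max(0.98, 0.77) = 0.98
(v ∨ v) ∨ w = max(0.98, 0.75) = 0.98
u ↔ v = 1 − |0.38 − 0.98| = 1 − 0.60 = 0.40
((v ∨ v) ∨ w) ↔ (u ↔ v) = 1 − |0.98 − 0.40| = 1 − 0.58 = 0.42
~(((v ∨ v) ∨ w) ↔ (u ↔ v)) = 1 − 0.42 = 0.58
((w ↔ (w ↔ v)) ∨ ((v ∨ v) ↔ w)) ∨ ~(((v ∨ v) ∨ w) ↔ (u ↔ v)) = max(0.98, 0.58) = 0.98

0.98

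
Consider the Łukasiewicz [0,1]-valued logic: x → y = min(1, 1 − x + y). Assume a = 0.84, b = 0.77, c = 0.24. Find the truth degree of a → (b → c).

b → c = min(1, 1 − 0.77 + 0.24) = min(1, 0.47) = 0.47
a → (b → c) = min(1, 1 − 0.84 + 0.47) = min(1, 0.63) = 0.63

0.63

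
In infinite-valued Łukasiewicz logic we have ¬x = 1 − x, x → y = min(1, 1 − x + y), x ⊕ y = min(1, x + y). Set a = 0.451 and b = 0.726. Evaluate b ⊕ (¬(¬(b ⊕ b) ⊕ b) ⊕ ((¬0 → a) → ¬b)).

b ⊕ b = min(1, 0.726 + 0.726) = min(1, 1.452) = 1.000
¬(b ⊕ b) = 1 − 1.000 = 0.000
¬(b ⊕ b) ⊕ b = min(1, 0.000 + 0.726) = min(1, 0.726) = 0.726
¬(¬(b ⊕ b) ⊕ b) = 1 − 0.726 = 0.274
¬0 = 1 − 0.000 = 1.000
¬0 → a = min(1, 1 − 1.000 + 0.451) = min(1, 0.451) = 0.451
¬b = 1 − 0.726 = 0.274
(¬0 → a) → ¬b = min(1, 1 − 0.451 + 0.274) = min(1, 0.823) = 0.823
¬(¬(b ⊕ b) ⊕ b) ⊕ ((¬0 → a) → ¬b) = min(1, 0.274 + 0.823) = min(1, 1.097) = 1.000
b ⊕ (¬(¬(b ⊕ b) ⊕ b) ⊕ ((¬0 → a) → ¬b)) = min(1, 0.726 + 1.000) = min(1, 1.726) = 1.000

1.000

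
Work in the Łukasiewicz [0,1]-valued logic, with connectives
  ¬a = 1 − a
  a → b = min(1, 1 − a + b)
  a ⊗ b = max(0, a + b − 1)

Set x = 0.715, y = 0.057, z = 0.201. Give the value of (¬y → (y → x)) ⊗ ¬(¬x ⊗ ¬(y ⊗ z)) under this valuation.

0.715

¬y = 1 − 0.057 = 0.943
y → x = min(1, 1 − 0.057 + 0.715) = min(1, 1.658) = 1.000
¬y → (y → x) = min(1, 1 − 0.943 + 1.000) = min(1, 1.057) = 1.000
¬x = 1 − 0.715 = 0.285
y ⊗ z = max(0, 0.057 + 0.201 − 1) = max(0, -0.742) = 0.000
¬(y ⊗ z) = 1 − 0.000 = 1.000
¬x ⊗ ¬(y ⊗ z) = max(0, 0.285 + 1.000 − 1) = max(0, 0.285) = 0.285
¬(¬x ⊗ ¬(y ⊗ z)) = 1 − 0.285 = 0.715
(¬y → (y → x)) ⊗ ¬(¬x ⊗ ¬(y ⊗ z)) = max(0, 1.000 + 0.715 − 1) = max(0, 0.715) = 0.715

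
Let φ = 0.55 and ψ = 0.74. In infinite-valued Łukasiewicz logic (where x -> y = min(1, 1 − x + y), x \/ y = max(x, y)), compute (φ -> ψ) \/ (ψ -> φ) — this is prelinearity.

φ -> ψ = min(1, 1 − 0.55 + 0.74) = min(1, 1.19) = 1.00
ψ -> φ = min(1, 1 − 0.74 + 0.55) = min(1, 0.81) = 0.81
(φ -> ψ) \/ (ψ -> φ) = max(1.00, 0.81) = 1.00
(As expected: a Ł∞-tautology — holds in every MV-chain.)

1.00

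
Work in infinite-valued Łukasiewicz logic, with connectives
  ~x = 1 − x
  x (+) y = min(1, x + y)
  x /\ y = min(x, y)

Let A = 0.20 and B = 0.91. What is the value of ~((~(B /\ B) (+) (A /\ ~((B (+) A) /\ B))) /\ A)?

B /\ B = min(0.91, 0.91) = 0.91
~(B /\ B) = 1 − 0.91 = 0.09
B (+) A = min(1, 0.91 + 0.20) = min(1, 1.11) = 1.00
(B (+) A) /\ B = min(1.00, 0.91) = 0.91
~((B (+) A) /\ B) = 1 − 0.91 = 0.09
A /\ ~((B (+) A) /\ B) = min(0.20, 0.09) = 0.09
~(B /\ B) (+) (A /\ ~((B (+) A) /\ B)) = min(1, 0.09 + 0.09) = min(1, 0.18) = 0.18
(~(B /\ B) (+) (A /\ ~((B (+) A) /\ B))) /\ A = min(0.18, 0.20) = 0.18
~((~(B /\ B) (+) (A /\ ~((B (+) A) /\ B))) /\ A) = 1 − 0.18 = 0.82

0.82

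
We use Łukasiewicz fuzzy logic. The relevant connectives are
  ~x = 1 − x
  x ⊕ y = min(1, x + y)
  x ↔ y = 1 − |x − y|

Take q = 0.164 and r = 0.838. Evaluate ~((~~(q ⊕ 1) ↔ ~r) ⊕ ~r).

0.676

q ⊕ 1 = min(1, 0.164 + 1.000) = min(1, 1.164) = 1.000
~(q ⊕ 1) = 1 − 1.000 = 0.000
~~(q ⊕ 1) = 1 − 0.000 = 1.000
~r = 1 − 0.838 = 0.162
~~(q ⊕ 1) ↔ ~r = 1 − |1.000 − 0.162| = 1 − 0.838 = 0.162
(~~(q ⊕ 1) ↔ ~r) ⊕ ~r = min(1, 0.162 + 0.162) = min(1, 0.324) = 0.324
~((~~(q ⊕ 1) ↔ ~r) ⊕ ~r) = 1 − 0.324 = 0.676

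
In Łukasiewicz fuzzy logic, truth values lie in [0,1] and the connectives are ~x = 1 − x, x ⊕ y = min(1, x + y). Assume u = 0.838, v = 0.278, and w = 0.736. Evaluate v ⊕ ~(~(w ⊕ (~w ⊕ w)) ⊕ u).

~w = 1 − 0.736 = 0.264
~w ⊕ w = min(1, 0.264 + 0.736) = min(1, 1.000) = 1.000
w ⊕ (~w ⊕ w) = min(1, 0.736 + 1.000) = min(1, 1.736) = 1.000
~(w ⊕ (~w ⊕ w)) = 1 − 1.000 = 0.000
~(w ⊕ (~w ⊕ w)) ⊕ u = min(1, 0.000 + 0.838) = min(1, 0.838) = 0.838
~(~(w ⊕ (~w ⊕ w)) ⊕ u) = 1 − 0.838 = 0.162
v ⊕ ~(~(w ⊕ (~w ⊕ w)) ⊕ u) = min(1, 0.278 + 0.162) = min(1, 0.440) = 0.440

0.440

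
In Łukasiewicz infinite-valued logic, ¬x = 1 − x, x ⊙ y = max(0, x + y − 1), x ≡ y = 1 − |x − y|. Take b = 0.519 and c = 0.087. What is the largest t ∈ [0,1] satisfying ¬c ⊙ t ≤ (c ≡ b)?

¬c = 1 − 0.087 = 0.913
So the left factor is ¬c = 0.913.
c ≡ b = 1 − |0.087 − 0.519| = 1 − 0.432 = 0.568
So the right-hand bound is c ≡ b = 0.568.
The residuum of the Łukasiewicz t-norm gives the supremum: min(1, 1 − 0.913 + 0.568).
1 − 0.913 + 0.568 = 0.655, so t = min(1, 0.655) = 0.655.
Check: 0.913 ⊙ 0.655 = max(0, 0.568) = 0.568 ≤ 0.568.

0.655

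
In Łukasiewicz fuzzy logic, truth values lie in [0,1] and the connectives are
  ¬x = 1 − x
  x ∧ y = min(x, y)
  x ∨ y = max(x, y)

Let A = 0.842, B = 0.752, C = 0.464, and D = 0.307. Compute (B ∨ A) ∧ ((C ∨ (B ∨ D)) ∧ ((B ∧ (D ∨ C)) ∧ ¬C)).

0.464

B ∨ A = max(0.752, 0.842) = 0.842
B ∨ D = max(0.752, 0.307) = 0.752
C ∨ (B ∨ D) = max(0.464, 0.752) = 0.752
D ∨ C = max(0.307, 0.464) = 0.464
B ∧ (D ∨ C) = min(0.752, 0.464) = 0.464
¬C = 1 − 0.464 = 0.536
(B ∧ (D ∨ C)) ∧ ¬C = min(0.464, 0.536) = 0.464
(C ∨ (B ∨ D)) ∧ ((B ∧ (D ∨ C)) ∧ ¬C) = min(0.752, 0.464) = 0.464
(B ∨ A) ∧ ((C ∨ (B ∨ D)) ∧ ((B ∧ (D ∨ C)) ∧ ¬C)) = min(0.842, 0.464) = 0.464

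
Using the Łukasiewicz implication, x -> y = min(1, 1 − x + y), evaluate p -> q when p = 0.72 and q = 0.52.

0.80

p -> q = min(1, 1 − 0.72 + 0.52) = min(1, 0.80) = 0.80
For comparison, the Gödel implication (1 if x ≤ y else y) would give 0.52.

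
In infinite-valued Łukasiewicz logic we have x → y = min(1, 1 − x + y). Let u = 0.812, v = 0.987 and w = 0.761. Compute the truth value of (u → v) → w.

u → v = min(1, 1 − 0.812 + 0.987) = min(1, 1.175) = 1.000
(u → v) → w = min(1, 1 − 1.000 + 0.761) = min(1, 0.761) = 0.761

0.761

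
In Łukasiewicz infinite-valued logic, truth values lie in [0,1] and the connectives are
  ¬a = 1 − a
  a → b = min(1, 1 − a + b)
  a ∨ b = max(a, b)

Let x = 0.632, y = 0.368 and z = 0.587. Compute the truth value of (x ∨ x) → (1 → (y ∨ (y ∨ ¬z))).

x ∨ x = max(0.632, 0.632) = 0.632
¬z = 1 − 0.587 = 0.413
y ∨ ¬z = max(0.368, 0.413) = 0.413
y ∨ (y ∨ ¬z) = max(0.368, 0.413) = 0.413
1 → (y ∨ (y ∨ ¬z)) = min(1, 1 − 1.000 + 0.413) = min(1, 0.413) = 0.413
(x ∨ x) → (1 → (y ∨ (y ∨ ¬z))) = min(1, 1 − 0.632 + 0.413) = min(1, 0.781) = 0.781

0.781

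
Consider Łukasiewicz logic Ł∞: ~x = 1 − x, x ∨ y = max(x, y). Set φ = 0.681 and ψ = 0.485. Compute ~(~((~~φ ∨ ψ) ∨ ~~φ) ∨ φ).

~φ = 1 − 0.681 = 0.319
~~φ = 1 − 0.319 = 0.681
~~φ ∨ ψ = max(0.681, 0.485) = 0.681
(~~φ ∨ ψ) ∨ ~~φ = max(0.681, 0.681) = 0.681
~((~~φ ∨ ψ) ∨ ~~φ) = 1 − 0.681 = 0.319
~((~~φ ∨ ψ) ∨ ~~φ) ∨ φ = max(0.319, 0.681) = 0.681
~(~((~~φ ∨ ψ) ∨ ~~φ) ∨ φ) = 1 − 0.681 = 0.319

0.319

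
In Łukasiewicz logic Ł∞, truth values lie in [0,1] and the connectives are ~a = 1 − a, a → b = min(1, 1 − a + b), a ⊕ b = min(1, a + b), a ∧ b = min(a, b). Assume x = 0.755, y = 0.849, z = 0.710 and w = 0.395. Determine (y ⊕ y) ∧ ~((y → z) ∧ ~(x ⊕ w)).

y ⊕ y = min(1, 0.849 + 0.849) = min(1, 1.698) = 1.000
y → z = min(1, 1 − 0.849 + 0.710) = min(1, 0.861) = 0.861
x ⊕ w = min(1, 0.755 + 0.395) = min(1, 1.150) = 1.000
~(x ⊕ w) = 1 − 1.000 = 0.000
(y → z) ∧ ~(x ⊕ w) = min(0.861, 0.000) = 0.000
~((y → z) ∧ ~(x ⊕ w)) = 1 − 0.000 = 1.000
(y ⊕ y) ∧ ~((y → z) ∧ ~(x ⊕ w)) = min(1.000, 1.000) = 1.000

1.000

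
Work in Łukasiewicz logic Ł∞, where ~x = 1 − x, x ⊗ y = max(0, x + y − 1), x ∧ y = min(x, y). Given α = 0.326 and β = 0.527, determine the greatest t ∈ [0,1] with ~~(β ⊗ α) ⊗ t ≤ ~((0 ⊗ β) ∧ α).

1.000

β ⊗ α = max(0, 0.527 + 0.326 − 1) = max(0, -0.147) = 0.000
~(β ⊗ α) = 1 − 0.000 = 1.000
~~(β ⊗ α) = 1 − 1.000 = 0.000
So the left factor is ~~(β ⊗ α) = 0.000.
0 ⊗ β = max(0, 0.000 + 0.527 − 1) = max(0, -0.473) = 0.000
(0 ⊗ β) ∧ α = min(0.000, 0.326) = 0.000
~((0 ⊗ β) ∧ α) = 1 − 0.000 = 1.000
So the right-hand bound is ~((0 ⊗ β) ∧ α) = 1.000.
The residuum of the Łukasiewicz t-norm gives the supremum: min(1, 1 − 0.000 + 1.000).
1 − 0.000 + 1.000 = 2.000, so t = min(1, 2.000) = 1.000.
Check: 0.000 ⊗ 1.000 = max(0, 0.000) = 0.000 ≤ 1.000.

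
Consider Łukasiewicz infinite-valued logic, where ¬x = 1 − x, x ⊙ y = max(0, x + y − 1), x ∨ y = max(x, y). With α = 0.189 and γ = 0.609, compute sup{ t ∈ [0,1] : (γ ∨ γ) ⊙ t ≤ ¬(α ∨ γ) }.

0.782

γ ∨ γ = max(0.609, 0.609) = 0.609
So the left factor is γ ∨ γ = 0.609.
α ∨ γ = max(0.189, 0.609) = 0.609
¬(α ∨ γ) = 1 − 0.609 = 0.391
So the right-hand bound is ¬(α ∨ γ) = 0.391.
The residuum of the Łukasiewicz t-norm gives the supremum: min(1, 1 − 0.609 + 0.391).
1 − 0.609 + 0.391 = 0.782, so t = min(1, 0.782) = 0.782.
Check: 0.609 ⊙ 0.782 = max(0, 0.391) = 0.391 ≤ 0.391.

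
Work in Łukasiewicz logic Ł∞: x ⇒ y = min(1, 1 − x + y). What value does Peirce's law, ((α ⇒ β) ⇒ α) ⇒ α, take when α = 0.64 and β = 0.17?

0.64

α ⇒ β = min(1, 1 − 0.64 + 0.17) = min(1, 0.53) = 0.53
(α ⇒ β) ⇒ α = min(1, 1 − 0.53 + 0.64) = min(1, 1.11) = 1.00
((α ⇒ β) ⇒ α) ⇒ α = min(1, 1 − 1.00 + 0.64) = min(1, 0.64) = 0.64
(The value 0.64 < 1 shows this instance is not satisfied; not a Ł∞-tautology in general.)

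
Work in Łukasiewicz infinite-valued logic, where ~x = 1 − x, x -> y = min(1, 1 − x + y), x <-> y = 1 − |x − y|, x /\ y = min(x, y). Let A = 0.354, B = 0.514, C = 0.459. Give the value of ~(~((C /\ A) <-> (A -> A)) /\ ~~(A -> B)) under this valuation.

C /\ A = min(0.459, 0.354) = 0.354
A -> A = min(1, 1 − 0.354 + 0.354) = min(1, 1.000) = 1.000
(C /\ A) <-> (A -> A) = 1 − |0.354 − 1.000| = 1 − 0.646 = 0.354
~((C /\ A) <-> (A -> A)) = 1 − 0.354 = 0.646
A -> B = min(1, 1 − 0.354 + 0.514) = min(1, 1.160) = 1.000
~(A -> B) = 1 − 1.000 = 0.000
~~(A -> B) = 1 − 0.000 = 1.000
~((C /\ A) <-> (A -> A)) /\ ~~(A -> B) = min(0.646, 1.000) = 0.646
~(~((C /\ A) <-> (A -> A)) /\ ~~(A -> B)) = 1 − 0.646 = 0.354

0.354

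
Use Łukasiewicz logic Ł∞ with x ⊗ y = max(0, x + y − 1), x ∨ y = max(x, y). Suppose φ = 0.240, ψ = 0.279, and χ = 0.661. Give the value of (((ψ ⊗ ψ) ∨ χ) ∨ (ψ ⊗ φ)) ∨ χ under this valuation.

ψ ⊗ ψ = max(0, 0.279 + 0.279 − 1) = max(0, -0.442) = 0.000
(ψ ⊗ ψ) ∨ χ = max(0.000, 0.661) = 0.661
ψ ⊗ φ = max(0, 0.279 + 0.240 − 1) = max(0, -0.481) = 0.000
((ψ ⊗ ψ) ∨ χ) ∨ (ψ ⊗ φ) = max(0.661, 0.000) = 0.661
(((ψ ⊗ ψ) ∨ χ) ∨ (ψ ⊗ φ)) ∨ χ = max(0.661, 0.661) = 0.661

0.661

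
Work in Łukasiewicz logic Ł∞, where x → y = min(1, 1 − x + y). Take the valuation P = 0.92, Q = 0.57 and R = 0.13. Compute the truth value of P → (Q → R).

0.64

Q → R = min(1, 1 − 0.57 + 0.13) = min(1, 0.56) = 0.56
P → (Q → R) = min(1, 1 − 0.92 + 0.56) = min(1, 0.64) = 0.64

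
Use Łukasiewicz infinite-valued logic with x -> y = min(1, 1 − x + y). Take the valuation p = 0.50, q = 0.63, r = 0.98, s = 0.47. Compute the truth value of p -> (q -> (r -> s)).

1.00

r -> s = min(1, 1 − 0.98 + 0.47) = min(1, 0.49) = 0.49
q -> (r -> s) = min(1, 1 − 0.63 + 0.49) = min(1, 0.86) = 0.86
p -> (q -> (r -> s)) = min(1, 1 − 0.50 + 0.86) = min(1, 1.36) = 1.00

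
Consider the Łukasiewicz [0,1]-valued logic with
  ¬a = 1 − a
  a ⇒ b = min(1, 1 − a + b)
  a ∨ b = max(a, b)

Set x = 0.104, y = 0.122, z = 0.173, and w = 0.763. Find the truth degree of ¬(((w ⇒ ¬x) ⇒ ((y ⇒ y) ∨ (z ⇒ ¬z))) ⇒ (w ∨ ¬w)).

¬x = 1 − 0.104 = 0.896
w ⇒ ¬x = min(1, 1 − 0.763 + 0.896) = min(1, 1.133) = 1.000
y ⇒ y = min(1, 1 − 0.122 + 0.122) = min(1, 1.000) = 1.000
¬z = 1 − 0.173 = 0.827
z ⇒ ¬z = min(1, 1 − 0.173 + 0.827) = min(1, 1.654) = 1.000
(y ⇒ y) ∨ (z ⇒ ¬z) = max(1.000, 1.000) = 1.000
(w ⇒ ¬x) ⇒ ((y ⇒ y) ∨ (z ⇒ ¬z)) = min(1, 1 − 1.000 + 1.000) = min(1, 1.000) = 1.000
¬w = 1 − 0.763 = 0.237
w ∨ ¬w = max(0.763, 0.237) = 0.763
((w ⇒ ¬x) ⇒ ((y ⇒ y) ∨ (z ⇒ ¬z))) ⇒ (w ∨ ¬w) = min(1, 1 − 1.000 + 0.763) = min(1, 0.763) = 0.763
¬(((w ⇒ ¬x) ⇒ ((y ⇒ y) ∨ (z ⇒ ¬z))) ⇒ (w ∨ ¬w)) = 1 − 0.763 = 0.237

0.237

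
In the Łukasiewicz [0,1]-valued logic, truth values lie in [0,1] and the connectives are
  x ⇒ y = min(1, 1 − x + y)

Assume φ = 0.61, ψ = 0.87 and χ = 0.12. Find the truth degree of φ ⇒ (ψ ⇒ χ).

ψ ⇒ χ = min(1, 1 − 0.87 + 0.12) = min(1, 0.25) = 0.25
φ ⇒ (ψ ⇒ χ) = min(1, 1 − 0.61 + 0.25) = min(1, 0.64) = 0.64

0.64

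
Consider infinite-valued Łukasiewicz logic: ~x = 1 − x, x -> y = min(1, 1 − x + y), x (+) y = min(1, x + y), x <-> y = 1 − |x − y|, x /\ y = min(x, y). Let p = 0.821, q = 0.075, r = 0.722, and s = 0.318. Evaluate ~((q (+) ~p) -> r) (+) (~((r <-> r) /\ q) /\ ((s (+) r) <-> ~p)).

0.179

~p = 1 − 0.821 = 0.179
q (+) ~p = min(1, 0.075 + 0.179) = min(1, 0.254) = 0.254
(q (+) ~p) -> r = min(1, 1 − 0.254 + 0.722) = min(1, 1.468) = 1.000
~((q (+) ~p) -> r) = 1 − 1.000 = 0.000
r <-> r = 1 − |0.722 − 0.722| = 1 − 0.000 = 1.000
(r <-> r) /\ q = min(1.000, 0.075) = 0.075
~((r <-> r) /\ q) = 1 − 0.075 = 0.925
s (+) r = min(1, 0.318 + 0.722) = min(1, 1.040) = 1.000
(s (+) r) <-> ~p = 1 − |1.000 − 0.179| = 1 − 0.821 = 0.179
~((r <-> r) /\ q) /\ ((s (+) r) <-> ~p) = min(0.925, 0.179) = 0.179
~((q (+) ~p) -> r) (+) (~((r <-> r) /\ q) /\ ((s (+) r) <-> ~p)) = min(1, 0.000 + 0.179) = min(1, 0.179) = 0.179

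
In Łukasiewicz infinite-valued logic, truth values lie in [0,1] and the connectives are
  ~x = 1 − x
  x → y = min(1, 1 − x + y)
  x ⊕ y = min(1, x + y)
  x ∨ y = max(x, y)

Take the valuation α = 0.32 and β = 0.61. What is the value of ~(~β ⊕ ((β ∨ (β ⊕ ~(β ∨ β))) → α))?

~β = 1 − 0.61 = 0.39
β ∨ β = max(0.61, 0.61) = 0.61
~(β ∨ β) = 1 − 0.61 = 0.39
β ⊕ ~(β ∨ β) = min(1, 0.61 + 0.39) = min(1, 1.00) = 1.00
β ∨ (β ⊕ ~(β ∨ β)) = max(0.61, 1.00) = 1.00
(β ∨ (β ⊕ ~(β ∨ β))) → α = min(1, 1 − 1.00 + 0.32) = min(1, 0.32) = 0.32
~β ⊕ ((β ∨ (β ⊕ ~(β ∨ β))) → α) = min(1, 0.39 + 0.32) = min(1, 0.71) = 0.71
~(~β ⊕ ((β ∨ (β ⊕ ~(β ∨ β))) → α)) = 1 − 0.71 = 0.29

0.29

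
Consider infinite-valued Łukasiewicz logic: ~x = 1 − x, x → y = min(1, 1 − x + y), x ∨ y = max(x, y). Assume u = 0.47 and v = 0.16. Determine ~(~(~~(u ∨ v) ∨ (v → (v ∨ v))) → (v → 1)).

u ∨ v = max(0.47, 0.16) = 0.47
~(u ∨ v) = 1 − 0.47 = 0.53
~~(u ∨ v) = 1 − 0.53 = 0.47
v ∨ v = max(0.16, 0.16) = 0.16
v → (v ∨ v) = min(1, 1 − 0.16 + 0.16) = min(1, 1.00) = 1.00
~~(u ∨ v) ∨ (v → (v ∨ v)) = max(0.47, 1.00) = 1.00
~(~~(u ∨ v) ∨ (v → (v ∨ v))) = 1 − 1.00 = 0.00
v → 1 = min(1, 1 − 0.16 + 1.00) = min(1, 1.84) = 1.00
~(~~(u ∨ v) ∨ (v → (v ∨ v))) → (v → 1) = min(1, 1 − 0.00 + 1.00) = min(1, 2.00) = 1.00
~(~(~~(u ∨ v) ∨ (v → (v ∨ v))) → (v → 1)) = 1 − 1.00 = 0.00

0.00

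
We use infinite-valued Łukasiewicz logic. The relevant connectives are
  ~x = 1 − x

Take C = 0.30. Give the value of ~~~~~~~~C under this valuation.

~C = 1 − 0.30 = 0.70
~~C = 1 − 0.70 = 0.30
~~~C = 1 − 0.30 = 0.70
~~~~C = 1 − 0.70 = 0.30
~~~~~C = 1 − 0.30 = 0.70
~~~~~~C = 1 − 0.70 = 0.30
~~~~~~~C = 1 − 0.30 = 0.70
~~~~~~~~C = 1 − 0.70 = 0.30

0.30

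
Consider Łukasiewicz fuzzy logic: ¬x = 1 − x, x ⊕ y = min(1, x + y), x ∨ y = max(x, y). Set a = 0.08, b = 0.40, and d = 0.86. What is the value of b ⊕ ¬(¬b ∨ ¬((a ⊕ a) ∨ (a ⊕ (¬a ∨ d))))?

0.80

¬b = 1 − 0.40 = 0.60
a ⊕ a = min(1, 0.08 + 0.08) = min(1, 0.16) = 0.16
¬a = 1 − 0.08 = 0.92
¬a ∨ d = max(0.92, 0.86) = 0.92
a ⊕ (¬a ∨ d) = min(1, 0.08 + 0.92) = min(1, 1.00) = 1.00
(a ⊕ a) ∨ (a ⊕ (¬a ∨ d)) = max(0.16, 1.00) = 1.00
¬((a ⊕ a) ∨ (a ⊕ (¬a ∨ d))) = 1 − 1.00 = 0.00
¬b ∨ ¬((a ⊕ a) ∨ (a ⊕ (¬a ∨ d))) = max(0.60, 0.00) = 0.60
¬(¬b ∨ ¬((a ⊕ a) ∨ (a ⊕ (¬a ∨ d)))) = 1 − 0.60 = 0.40
b ⊕ ¬(¬b ∨ ¬((a ⊕ a) ∨ (a ⊕ (¬a ∨ d)))) = min(1, 0.40 + 0.40) = min(1, 0.80) = 0.80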